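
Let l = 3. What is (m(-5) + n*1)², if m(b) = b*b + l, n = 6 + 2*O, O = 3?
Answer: 1600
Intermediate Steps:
n = 12 (n = 6 + 2*3 = 6 + 6 = 12)
m(b) = 3 + b² (m(b) = b*b + 3 = b² + 3 = 3 + b²)
(m(-5) + n*1)² = ((3 + (-5)²) + 12*1)² = ((3 + 25) + 12)² = (28 + 12)² = 40² = 1600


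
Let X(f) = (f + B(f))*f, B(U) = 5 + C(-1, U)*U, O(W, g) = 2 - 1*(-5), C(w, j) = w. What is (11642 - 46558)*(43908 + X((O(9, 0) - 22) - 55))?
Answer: -1520871128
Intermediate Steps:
O(W, g) = 7 (O(W, g) = 2 + 5 = 7)
B(U) = 5 - U
X(f) = 5*f (X(f) = (f + (5 - f))*f = 5*f)
(11642 - 46558)*(43908 + X((O(9, 0) - 22) - 55)) = (11642 - 46558)*(43908 + 5*((7 - 22) - 55)) = -34916*(43908 + 5*(-15 - 55)) = -34916*(43908 + 5*(-70)) = -34916*(43908 - 350) = -34916*43558 = -1520871128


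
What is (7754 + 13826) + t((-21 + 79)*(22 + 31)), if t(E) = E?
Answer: 24654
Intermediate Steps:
(7754 + 13826) + t((-21 + 79)*(22 + 31)) = (7754 + 13826) + (-21 + 79)*(22 + 31) = 21580 + 58*53 = 21580 + 3074 = 24654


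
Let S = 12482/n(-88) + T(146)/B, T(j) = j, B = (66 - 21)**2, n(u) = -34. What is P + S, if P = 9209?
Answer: 304384282/34425 ≈ 8842.0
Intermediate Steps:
B = 2025 (B = 45**2 = 2025)
S = -12635543/34425 (S = 12482/(-34) + 146/2025 = 12482*(-1/34) + 146*(1/2025) = -6241/17 + 146/2025 = -12635543/34425 ≈ -367.05)
P + S = 9209 - 12635543/34425 = 304384282/34425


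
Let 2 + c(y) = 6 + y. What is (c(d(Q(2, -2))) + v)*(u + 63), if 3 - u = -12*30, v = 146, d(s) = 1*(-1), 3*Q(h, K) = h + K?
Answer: 63474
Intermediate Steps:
Q(h, K) = K/3 + h/3 (Q(h, K) = (h + K)/3 = (K + h)/3 = K/3 + h/3)
d(s) = -1
c(y) = 4 + y (c(y) = -2 + (6 + y) = 4 + y)
u = 363 (u = 3 - (-12)*30 = 3 - 1*(-360) = 3 + 360 = 363)
(c(d(Q(2, -2))) + v)*(u + 63) = ((4 - 1) + 146)*(363 + 63) = (3 + 146)*426 = 149*426 = 63474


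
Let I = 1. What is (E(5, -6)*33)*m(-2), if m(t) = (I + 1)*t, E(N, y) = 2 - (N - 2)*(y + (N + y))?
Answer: -3036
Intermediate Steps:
E(N, y) = 2 - (-2 + N)*(N + 2*y)
m(t) = 2*t (m(t) = (1 + 1)*t = 2*t)
(E(5, -6)*33)*m(-2) = ((2 - 1*5² + 2*5 + 4*(-6) - 2*5*(-6))*33)*(2*(-2)) = ((2 - 1*25 + 10 - 24 + 60)*33)*(-4) = ((2 - 25 + 10 - 24 + 60)*33)*(-4) = (23*33)*(-4) = 759*(-4) = -3036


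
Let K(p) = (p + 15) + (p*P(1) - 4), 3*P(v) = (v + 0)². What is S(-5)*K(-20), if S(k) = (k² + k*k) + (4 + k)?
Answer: -2303/3 ≈ -767.67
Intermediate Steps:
P(v) = v²/3 (P(v) = (v + 0)²/3 = v²/3)
K(p) = 11 + 4*p/3 (K(p) = (p + 15) + (p*((⅓)*1²) - 4) = (15 + p) + (p*((⅓)*1) - 4) = (15 + p) + (p*(⅓) - 4) = (15 + p) + (p/3 - 4) = (15 + p) + (-4 + p/3) = 11 + 4*p/3)
S(k) = 4 + k + 2*k² (S(k) = (k² + k²) + (4 + k) = 2*k² + (4 + k) = 4 + k + 2*k²)
S(-5)*K(-20) = (4 - 5 + 2*(-5)²)*(11 + (4/3)*(-20)) = (4 - 5 + 2*25)*(11 - 80/3) = (4 - 5 + 50)*(-47/3) = 49*(-47/3) = -2303/3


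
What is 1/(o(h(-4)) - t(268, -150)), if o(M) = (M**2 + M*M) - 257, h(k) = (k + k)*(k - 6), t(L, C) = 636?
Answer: 1/11907 ≈ 8.3984e-5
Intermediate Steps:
h(k) = 2*k*(-6 + k) (h(k) = (2*k)*(-6 + k) = 2*k*(-6 + k))
o(M) = -257 + 2*M**2 (o(M) = (M**2 + M**2) - 257 = 2*M**2 - 257 = -257 + 2*M**2)
1/(o(h(-4)) - t(268, -150)) = 1/((-257 + 2*(2*(-4)*(-6 - 4))**2) - 1*636) = 1/((-257 + 2*(2*(-4)*(-10))**2) - 636) = 1/((-257 + 2*80**2) - 636) = 1/((-257 + 2*6400) - 636) = 1/((-257 + 12800) - 636) = 1/(12543 - 636) = 1/11907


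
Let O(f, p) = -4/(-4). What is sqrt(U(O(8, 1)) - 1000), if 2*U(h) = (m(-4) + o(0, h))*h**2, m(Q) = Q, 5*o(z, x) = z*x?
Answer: I*sqrt(1002) ≈ 31.654*I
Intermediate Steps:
o(z, x) = x*z/5 (o(z, x) = (z*x)/5 = (x*z)/5 = x*z/5)
O(f, p) = 1 (O(f, p) = -4*(-1/4) = 1)
U(h) = -2*h**2 (U(h) = ((-4 + (1/5)*h*0)*h**2)/2 = ((-4 + 0)*h**2)/2 = (-4*h**2)/2 = -2*h**2)
sqrt(U(O(8, 1)) - 1000) = sqrt(-2*1**2 - 1000) = sqrt(-2*1 - 1000) = sqrt(-2 - 1000) = sqrt(-1002) = I*sqrt(1002)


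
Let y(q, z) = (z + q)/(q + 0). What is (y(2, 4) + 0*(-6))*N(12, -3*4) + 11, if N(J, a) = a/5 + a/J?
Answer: 4/5 ≈ 0.80000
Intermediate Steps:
y(q, z) = (q + z)/q
N(J, a) = a/5 + a/J (N(J, a) = a*(1/5) + a/J = a/5 + a/J)
(y(2, 4) + 0*(-6))*N(12, -3*4) + 11 = ((2 + 4)/2 + 0*(-6))*((-3*4)/5 - 3*4/12) + 11 = ((1/2)*6 + 0)*((1/5)*(-12) - 12*1/12) + 11 = (3 + 0)*(-12/5 - 1) + 11 = 3*(-17/5) + 11 = -51/5 + 11 = 4/5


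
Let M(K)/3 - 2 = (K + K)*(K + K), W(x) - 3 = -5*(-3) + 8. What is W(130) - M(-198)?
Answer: -470428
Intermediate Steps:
W(x) = 26 (W(x) = 3 + (-5*(-3) + 8) = 3 + (15 + 8) = 3 + 23 = 26)
M(K) = 6 + 12*K**2 (M(K) = 6 + 3*((K + K)*(K + K)) = 6 + 3*((2*K)*(2*K)) = 6 + 3*(4*K**2) = 6 + 12*K**2)
W(130) - M(-198) = 26 - (6 + 12*(-198)**2) = 26 - (6 + 12*39204) = 26 - (6 + 470448) = 26 - 1*470454 = 26 - 470454 = -470428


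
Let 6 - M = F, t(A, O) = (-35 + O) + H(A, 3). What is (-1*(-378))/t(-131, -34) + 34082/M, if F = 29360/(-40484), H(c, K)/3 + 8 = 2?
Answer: 4997398711/986957 ≈ 5063.4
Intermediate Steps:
H(c, K) = -18 (H(c, K) = -24 + 3*2 = -24 + 6 = -18)
t(A, O) = -53 + O (t(A, O) = (-35 + O) - 18 = -53 + O)
F = -7340/10121 (F = 29360*(-1/40484) = -7340/10121 ≈ -0.72522)
M = 68066/10121 (M = 6 - 1*(-7340/10121) = 6 + 7340/10121 = 68066/10121 ≈ 6.7252)
(-1*(-378))/t(-131, -34) + 34082/M = (-1*(-378))/(-53 - 34) + 34082/(68066/10121) = 378/(-87) + 34082*(10121/68066) = 378*(-1/87) + 172471961/34033 = -126/29 + 172471961/34033 = 4997398711/986957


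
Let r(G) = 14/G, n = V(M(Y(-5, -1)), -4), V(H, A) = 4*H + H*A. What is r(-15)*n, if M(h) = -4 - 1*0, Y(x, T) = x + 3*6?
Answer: 0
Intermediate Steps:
Y(x, T) = 18 + x (Y(x, T) = x + 18 = 18 + x)
M(h) = -4 (M(h) = -4 + 0 = -4)
V(H, A) = 4*H + A*H
n = 0 (n = -4*(4 - 4) = -4*0 = 0)
r(-15)*n = (14/(-15))*0 = (14*(-1/15))*0 = -14/15*0 = 0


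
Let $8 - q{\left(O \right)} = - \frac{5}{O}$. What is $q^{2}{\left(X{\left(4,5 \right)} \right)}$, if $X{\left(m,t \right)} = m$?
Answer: $\frac{1369}{16} \approx 85.563$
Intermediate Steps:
$q{\left(O \right)} = 8 + \frac{5}{O}$ ($q{\left(O \right)} = 8 - - \frac{5}{O} = 8 + \frac{5}{O}$)
$q^{2}{\left(X{\left(4,5 \right)} \right)} = \left(8 + \frac{5}{4}\right)^{2} = \left(\frac{37}{4}\right)^{2} = \frac{1369}{16}$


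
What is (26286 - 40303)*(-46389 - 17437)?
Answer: 894649042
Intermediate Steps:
(26286 - 40303)*(-46389 - 17437) = -14017*(-63826) = 894649042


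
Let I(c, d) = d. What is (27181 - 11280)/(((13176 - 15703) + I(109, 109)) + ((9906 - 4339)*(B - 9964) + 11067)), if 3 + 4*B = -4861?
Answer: -15901/62230411 ≈ -0.00025552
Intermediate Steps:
B = -1216 (B = -3/4 + (1/4)*(-4861) = -3/4 - 4861/4 = -1216)
(27181 - 11280)/(((13176 - 15703) + I(109, 109)) + ((9906 - 4339)*(B - 9964) + 11067)) = (27181 - 11280)/(((13176 - 15703) + 109) + ((9906 - 4339)*(-1216 - 9964) + 11067)) = 15901/((-2527 + 109) + (5567*(-11180) + 11067)) = 15901/(-2418 + (-62239060 + 11067)) = 15901/(-2418 - 62227993) = 15901/(-62230411) = 15901*(-1/62230411) = -15901/62230411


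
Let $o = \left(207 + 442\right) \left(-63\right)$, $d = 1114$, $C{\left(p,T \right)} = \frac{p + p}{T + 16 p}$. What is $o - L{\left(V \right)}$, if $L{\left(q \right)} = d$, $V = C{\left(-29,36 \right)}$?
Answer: $-42001$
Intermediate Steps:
$C{\left(p,T \right)} = \frac{2 p}{T + 16 p}$
$V = \frac{29}{214}$ ($V = 2 \left(-29\right) \frac{1}{36 + 16 \left(-29\right)} = 2 \left(-29\right) \frac{1}{36 - 464} = 2 \left(-29\right) \frac{1}{-428} = 2 \left(-29\right) \left(- \frac{1}{428}\right) = \frac{29}{214} \approx 0.13551$)
$o = -40887$ ($o = 649 \left(-63\right) = -40887$)
$L{\left(q \right)} = 1114$
$o - L{\left(V \right)} = -40887 - 1114 = -42001$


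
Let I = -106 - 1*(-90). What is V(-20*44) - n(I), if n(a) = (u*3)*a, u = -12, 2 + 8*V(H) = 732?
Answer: -1939/4 ≈ -484.75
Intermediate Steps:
V(H) = 365/4 (V(H) = -¼ + (⅛)*732 = -¼ + 183/2 = 365/4)
I = -16 (I = -106 + 90 = -16)
n(a) = -36*a (n(a) = (-12*3)*a = -36*a)
V(-20*44) - n(I) = 365/4 - (-36)*(-16) = 365/4 - 1*576 = 365/4 - 576 = -1939/4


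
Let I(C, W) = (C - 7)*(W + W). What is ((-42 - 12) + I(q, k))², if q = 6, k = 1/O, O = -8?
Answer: 46225/16 ≈ 2889.1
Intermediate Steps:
k = -⅛ (k = 1/(-8) = -⅛ ≈ -0.12500)
I(C, W) = 2*W*(-7 + C) (I(C, W) = (-7 + C)*(2*W) = 2*W*(-7 + C))
((-42 - 12) + I(q, k))² = ((-42 - 12) + 2*(-⅛)*(-7 + 6))² = (-54 + 2*(-⅛)*(-1))² = (-54 + ¼)² = (-215/4)² = 46225/16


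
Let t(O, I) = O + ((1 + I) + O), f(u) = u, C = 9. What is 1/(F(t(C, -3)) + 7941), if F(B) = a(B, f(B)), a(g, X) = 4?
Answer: 1/7945 ≈ 0.00012587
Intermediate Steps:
t(O, I) = 1 + I + 2*O (t(O, I) = O + (1 + I + O) = 1 + I + 2*O)
F(B) = 4
1/(F(t(C, -3)) + 7941) = 1/(4 + 7941) = 1/7945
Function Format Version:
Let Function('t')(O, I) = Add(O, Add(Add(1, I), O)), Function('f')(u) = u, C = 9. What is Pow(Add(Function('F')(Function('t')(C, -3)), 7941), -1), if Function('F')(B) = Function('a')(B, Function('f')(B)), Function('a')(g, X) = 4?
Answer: Rational(1, 7945) ≈ 0.00012587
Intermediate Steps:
Function('t')(O, I) = Add(1, I, Mul(2, O)) (Function('t')(O, I) = Add(O, Add(1, I, O)) = Add(1, I, Mul(2, O)))
Function('F')(B) = 4
Pow(Add(Function('F')(Function('t')(C, -3)), 7941), -1) = Pow(Add(4, 7941), -1) = Pow(7945, -1) = Rational(1, 7945)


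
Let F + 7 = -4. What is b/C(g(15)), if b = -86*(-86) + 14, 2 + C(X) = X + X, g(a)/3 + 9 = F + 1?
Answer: -3705/58 ≈ -63.879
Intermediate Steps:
F = -11 (F = -7 - 4 = -11)
g(a) = -57 (g(a) = -27 + 3*(-11 + 1) = -27 + 3*(-10) = -27 - 30 = -57)
C(X) = -2 + 2*X (C(X) = -2 + (X + X) = -2 + 2*X)
b = 7410 (b = 7396 + 14 = 7410)
b/C(g(15)) = 7410/(-2 + 2*(-57)) = 7410/(-2 - 114) = 7410/(-116) = 7410*(-1/116) = -3705/58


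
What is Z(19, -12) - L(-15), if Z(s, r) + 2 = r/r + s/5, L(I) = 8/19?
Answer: 226/95 ≈ 2.3789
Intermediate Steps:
L(I) = 8/19 (L(I) = 8*(1/19) = 8/19)
Z(s, r) = -1 + s/5 (Z(s, r) = -2 + (r/r + s/5) = -2 + (1 + s*(1/5)) = -2 + (1 + s/5) = -1 + s/5)
Z(19, -12) - L(-15) = (-1 + (1/5)*19) - 1*8/19 = (-1 + 19/5) - 8/19 = 14/5 - 8/19 = 226/95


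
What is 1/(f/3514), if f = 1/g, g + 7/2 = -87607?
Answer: -307863297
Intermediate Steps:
g = -175221/2 (g = -7/2 - 87607 = -175221/2 ≈ -87611.)
f = -2/175221 (f = 1/(-175221/2) = -2/175221 ≈ -1.1414e-5)
1/(f/3514) = 1/(-2/175221/3514) = 1/(-2/175221*1/3514) = 1/(-1/307863297) = -307863297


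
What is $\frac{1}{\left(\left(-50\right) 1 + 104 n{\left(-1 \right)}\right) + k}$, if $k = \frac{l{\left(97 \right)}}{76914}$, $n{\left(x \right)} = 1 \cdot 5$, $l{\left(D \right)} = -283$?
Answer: $\frac{76914}{36149297} \approx 0.0021277$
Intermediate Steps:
$n{\left(x \right)} = 5$
$k = - \frac{283}{76914} \approx -0.0036794$
$\frac{1}{\left(\left(-50\right) 1 + 104 n{\left(-1 \right)}\right) + k} = \frac{1}{\left(\left(-50\right) 1 + 104 \cdot 5\right) - \frac{283}{76914}} = \frac{1}{\left(-50 + 520\right) - \frac{283}{76914}} = \frac{1}{470 - \frac{283}{76914}} = \frac{1}{\frac{36149297}{76914}} = \frac{76914}{36149297}$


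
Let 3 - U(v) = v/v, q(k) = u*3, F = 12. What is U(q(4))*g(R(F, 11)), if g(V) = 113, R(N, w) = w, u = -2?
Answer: 226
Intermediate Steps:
q(k) = -6 (q(k) = -2*3 = -6)
U(v) = 2 (U(v) = 3 - v/v = 3 - 1*1 = 3 - 1 = 2)
U(q(4))*g(R(F, 11)) = 2*113 = 226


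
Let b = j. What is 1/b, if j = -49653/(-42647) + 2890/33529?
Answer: 1429911263/1788065267 ≈ 0.79970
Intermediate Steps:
j = 1788065267/1429911263 (j = -49653*(-1/42647) + 2890*(1/33529) = 49653/42647 + 2890/33529 = 1788065267/1429911263 ≈ 1.2505)
b = 1788065267/1429911263 ≈ 1.2505
1/b = 1/(1788065267/1429911263) = 1429911263/1788065267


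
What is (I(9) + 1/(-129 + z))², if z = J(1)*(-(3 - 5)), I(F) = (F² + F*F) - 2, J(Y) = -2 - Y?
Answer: 466516801/18225 ≈ 25598.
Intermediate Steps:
I(F) = -2 + 2*F² (I(F) = (F² + F²) - 2 = 2*F² - 2 = -2 + 2*F²)
z = -6 (z = (-2 - 1*1)*(-(3 - 5)) = (-2 - 1)*(-1*(-2)) = -3*2 = -6)
(I(9) + 1/(-129 + z))² = ((-2 + 2*9²) + 1/(-129 - 6))² = ((-2 + 2*81) + 1/(-135))² = ((-2 + 162) - 1/135)² = (160 - 1/135)² = (21599/135)² = 466516801/18225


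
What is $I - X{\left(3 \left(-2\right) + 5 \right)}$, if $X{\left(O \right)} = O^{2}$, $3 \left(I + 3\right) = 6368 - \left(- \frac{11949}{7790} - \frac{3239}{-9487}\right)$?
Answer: $\frac{156606745411}{73903730} \approx 2119.1$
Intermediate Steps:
$I = \frac{156680649141}{73903730}$ ($I = -3 + \frac{6368 - \left(- \frac{11949}{7790} - \frac{3239}{-9487}\right)}{3} = -3 + \frac{6368 - \left(\left(-11949\right) \frac{1}{7790} - - \frac{3239}{9487}\right)}{3} = -3 + \frac{6368 - \left(- \frac{11949}{7790} + \frac{3239}{9487}\right)}{3} = -3 + \frac{6368 - - \frac{88128353}{73903730}}{3} = -3 + \frac{6368 + \frac{88128353}{73903730}}{3} = -3 + \frac{1}{3} \cdot \frac{470707080993}{73903730} = -3 + \frac{156902360331}{73903730} = \frac{156680649141}{73903730} \approx 2120.1$)
$I - X{\left(3 \left(-2\right) + 5 \right)} = \frac{156680649141}{73903730} - \left(3 \left(-2\right) + 5\right)^{2} = \frac{156680649141}{73903730} - \left(-6 + 5\right)^{2} = \frac{156680649141}{73903730} - \left(-1\right)^{2} = \frac{156680649141}{73903730} - 1 = \frac{156606745411}{73903730}$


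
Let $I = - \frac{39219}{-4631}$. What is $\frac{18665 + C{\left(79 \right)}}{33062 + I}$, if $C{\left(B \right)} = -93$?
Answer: $\frac{86006932}{153149341} \approx 0.56159$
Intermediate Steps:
$I = \frac{39219}{4631}$ ($I = \left(-39219\right) \left(- \frac{1}{4631}\right) = \frac{39219}{4631} \approx 8.4688$)
$\frac{18665 + C{\left(79 \right)}}{33062 + I} = \frac{18665 - 93}{33062 + \frac{39219}{4631}} = \frac{18572}{\frac{153149341}{4631}} = 18572 \cdot \frac{4631}{153149341} = \frac{86006932}{153149341}$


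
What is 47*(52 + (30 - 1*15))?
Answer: 3149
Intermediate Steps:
47*(52 + (30 - 1*15)) = 47*(52 + (30 - 15)) = 47*(52 + 15) = 47*67 = 3149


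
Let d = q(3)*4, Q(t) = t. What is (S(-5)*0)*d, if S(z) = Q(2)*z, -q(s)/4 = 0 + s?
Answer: 0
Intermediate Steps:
q(s) = -4*s (q(s) = -4*(0 + s) = -4*s)
d = -48 (d = -4*3*4 = -12*4 = -48)
S(z) = 2*z
(S(-5)*0)*d = ((2*(-5))*0)*(-48) = -10*0*(-48) = 0*(-48) = 0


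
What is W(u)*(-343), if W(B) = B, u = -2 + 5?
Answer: -1029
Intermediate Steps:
u = 3
W(u)*(-343) = 3*(-343) = -1029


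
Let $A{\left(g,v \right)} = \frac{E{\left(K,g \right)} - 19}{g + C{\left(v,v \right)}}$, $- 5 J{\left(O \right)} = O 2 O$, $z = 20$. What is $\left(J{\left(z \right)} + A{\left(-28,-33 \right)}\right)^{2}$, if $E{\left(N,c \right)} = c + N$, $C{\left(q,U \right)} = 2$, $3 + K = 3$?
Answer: $\frac{16916769}{676} \approx 25025.0$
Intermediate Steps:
$K = 0$ ($K = -3 + 3 = 0$)
$E{\left(N,c \right)} = N + c$
$J{\left(O \right)} = - \frac{2 O^{2}}{5}$ ($J{\left(O \right)} = - \frac{O 2 O}{5} = - \frac{2 O O}{5} = - \frac{2 O^{2}}{5}$)
$A{\left(g,v \right)} = \frac{-19 + g}{2 + g}$ ($A{\left(g,v \right)} = \frac{\left(0 + g\right) - 19}{g + 2} = \frac{g - 19}{2 + g} = \frac{-19 + g}{2 + g}$)
$\left(J{\left(z \right)} + A{\left(-28,-33 \right)}\right)^{2} = \left(- \frac{2 \cdot 20^{2}}{5} + \frac{-19 - 28}{2 - 28}\right)^{2} = \left(\left(- \frac{2}{5}\right) 400 + \frac{1}{-26} \left(-47\right)\right)^{2} = \left(-160 - - \frac{47}{26}\right)^{2} = \left(-160 + \frac{47}{26}\right)^{2} = \left(- \frac{4113}{26}\right)^{2} = \frac{16916769}{676}$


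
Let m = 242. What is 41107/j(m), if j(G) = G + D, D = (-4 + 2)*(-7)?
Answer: 41107/256 ≈ 160.57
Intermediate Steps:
D = 14 (D = -2*(-7) = 14)
j(G) = 14 + G (j(G) = G + 14 = 14 + G)
41107/j(m) = 41107/(14 + 242) = 41107/256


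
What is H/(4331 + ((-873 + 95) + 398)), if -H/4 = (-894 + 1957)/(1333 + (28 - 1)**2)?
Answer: -2126/4073481 ≈ -0.00052191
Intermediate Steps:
H = -2126/1031 (H = -4*(-894 + 1957)/(1333 + (28 - 1)**2) = -4252/(1333 + 27**2) = -4252/(1333 + 729) = -4252/2062 = -4*1063/2062 = -2126/1031 ≈ -2.0621)
H/(4331 + ((-873 + 95) + 398)) = -2126/(1031*(4331 + ((-873 + 95) + 398))) = -2126/(1031*(4331 + (-778 + 398))) = -2126/(1031*(4331 - 380)) = -2126/1031/3951 = -2126/1031*1/3951 = -2126/4073481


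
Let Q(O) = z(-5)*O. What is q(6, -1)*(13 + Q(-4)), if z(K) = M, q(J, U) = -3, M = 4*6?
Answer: 249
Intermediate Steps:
M = 24
z(K) = 24
Q(O) = 24*O
q(6, -1)*(13 + Q(-4)) = -3*(13 + 24*(-4)) = -3*(13 - 96) = -3*(-83) = 249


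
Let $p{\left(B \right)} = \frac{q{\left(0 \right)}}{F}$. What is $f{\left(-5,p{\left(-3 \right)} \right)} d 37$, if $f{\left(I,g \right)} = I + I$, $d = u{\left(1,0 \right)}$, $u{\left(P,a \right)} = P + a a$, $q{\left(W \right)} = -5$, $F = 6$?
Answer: $-370$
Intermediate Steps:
$u{\left(P,a \right)} = P + a^{2}$
$d = 1$ ($d = 1 + 0^{2} = 1 + 0 = 1$)
$p{\left(B \right)} = - \frac{5}{6}$
$f{\left(I,g \right)} = 2 I$
$f{\left(-5,p{\left(-3 \right)} \right)} d 37 = 2 \left(-5\right) 1 \cdot 37 = \left(-10\right) 1 \cdot 37 = \left(-10\right) 37 = -370$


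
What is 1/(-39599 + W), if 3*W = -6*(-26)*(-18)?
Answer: -1/40535 ≈ -2.4670e-5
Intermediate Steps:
W = -936 (W = (-6*(-26)*(-18))/3 = (156*(-18))/3 = (⅓)*(-2808) = -936)
1/(-39599 + W) = 1/(-39599 - 936) = 1/(-40535) = -1/40535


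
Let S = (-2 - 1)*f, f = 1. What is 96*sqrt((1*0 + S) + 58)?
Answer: 96*sqrt(55) ≈ 711.96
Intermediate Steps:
S = -3 (S = (-2 - 1)*1 = -3*1 = -3)
96*sqrt((1*0 + S) + 58) = 96*sqrt((1*0 - 3) + 58) = 96*sqrt((0 - 3) + 58) = 96*sqrt(-3 + 58) = 96*sqrt(55)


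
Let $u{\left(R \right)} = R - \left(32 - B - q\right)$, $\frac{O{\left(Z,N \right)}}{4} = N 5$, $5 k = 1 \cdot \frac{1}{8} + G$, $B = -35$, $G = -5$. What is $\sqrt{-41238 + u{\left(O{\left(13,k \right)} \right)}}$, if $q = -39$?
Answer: $\frac{i \sqrt{165454}}{2} \approx 203.38 i$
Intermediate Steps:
$k = - \frac{39}{40}$ ($k = \frac{1 \cdot \frac{1}{8} - 5}{5} = \frac{\frac{1}{8} - 5}{5} = \frac{1}{5} \left(- \frac{39}{8}\right) = - \frac{39}{40} \approx -0.975$)
$O{\left(Z,N \right)} = 20 N$ ($O{\left(Z,N \right)} = 4 N 5 = 4 \cdot 5 N = 20 N$)
$u{\left(R \right)} = -106 + R$ ($u{\left(R \right)} = R - 106 = -106 + R$)
$\sqrt{-41238 + u{\left(O{\left(13,k \right)} \right)}} = \sqrt{-41238 + \left(-106 + 20 \left(- \frac{39}{40}\right)\right)} = \sqrt{-41238 - \frac{251}{2}} = \sqrt{- \frac{82727}{2}} = \frac{i \sqrt{165454}}{2}$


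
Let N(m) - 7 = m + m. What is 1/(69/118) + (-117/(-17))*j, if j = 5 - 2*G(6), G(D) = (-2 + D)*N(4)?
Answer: -926389/1173 ≈ -789.76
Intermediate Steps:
N(m) = 7 + 2*m (N(m) = 7 + (m + m) = 7 + 2*m)
G(D) = -30 + 15*D (G(D) = (-2 + D)*(7 + 2*4) = (-2 + D)*(7 + 8) = (-2 + D)*15 = -30 + 15*D)
j = -115 (j = 5 - 2*(-30 + 15*6) = 5 - 2*(-30 + 90) = 5 - 2*60 = 5 - 120 = -115)
1/(69/118) + (-117/(-17))*j = 1/(69/118) - 117/(-17)*(-115) = 1/(69*(1/118)) - 117*(-1/17)*(-115) = 1/(69/118) + (117/17)*(-115) = 118/69 - 13455/17 = -926389/1173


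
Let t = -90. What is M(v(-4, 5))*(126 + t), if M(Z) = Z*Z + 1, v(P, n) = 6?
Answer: 1332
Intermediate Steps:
M(Z) = 1 + Z² (M(Z) = Z² + 1 = 1 + Z²)
M(v(-4, 5))*(126 + t) = (1 + 6²)*(126 - 90) = (1 + 36)*36 = 37*36 = 1332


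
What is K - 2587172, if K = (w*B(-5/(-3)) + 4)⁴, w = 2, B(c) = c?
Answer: -209326676/81 ≈ -2.5843e+6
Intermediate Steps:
K = 234256/81 (K = (2*(-5/(-3)) + 4)⁴ = (2*(-5*(-⅓)) + 4)⁴ = (2*(5/3) + 4)⁴ = (10/3 + 4)⁴ = (22/3)⁴ = 234256/81 ≈ 2892.1)
K - 2587172 = 234256/81 - 2587172 = -209326676/81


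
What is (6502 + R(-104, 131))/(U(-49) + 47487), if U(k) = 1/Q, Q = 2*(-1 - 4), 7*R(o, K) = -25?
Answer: 454890/3324083 ≈ 0.13685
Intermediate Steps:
R(o, K) = -25/7 (R(o, K) = (1/7)*(-25) = -25/7)
Q = -10 (Q = 2*(-5) = -10)
U(k) = -1/10 (U(k) = 1/(-10) = -1/10)
(6502 + R(-104, 131))/(U(-49) + 47487) = (6502 - 25/7)/(-1/10 + 47487) = 45489/(7*(474869/10)) = (45489/7)*(10/474869) = 454890/3324083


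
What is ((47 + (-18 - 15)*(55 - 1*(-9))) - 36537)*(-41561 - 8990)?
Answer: 1951369702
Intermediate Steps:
((47 + (-18 - 15)*(55 - 1*(-9))) - 36537)*(-41561 - 8990) = ((47 - 33*(55 + 9)) - 36537)*(-50551) = ((47 - 33*64) - 36537)*(-50551) = ((47 - 2112) - 36537)*(-50551) = (-2065 - 36537)*(-50551) = -38602*(-50551) = 1951369702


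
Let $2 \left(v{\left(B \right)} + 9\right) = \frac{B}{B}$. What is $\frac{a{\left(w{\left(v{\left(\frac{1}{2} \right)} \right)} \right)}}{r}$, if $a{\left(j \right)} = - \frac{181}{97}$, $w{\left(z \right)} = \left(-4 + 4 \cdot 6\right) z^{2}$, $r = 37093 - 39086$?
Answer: $\frac{181}{193321} \approx 0.00093627$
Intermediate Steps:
$r = -1993$ ($r = 37093 - 39086 = -1993$)
$v{\left(B \right)} = - \frac{17}{2}$ ($v{\left(B \right)} = -9 + \frac{B \frac{1}{B}}{2} = -9 + \frac{1}{2} \cdot 1 = -9 + \frac{1}{2} = - \frac{17}{2}$)
$w{\left(z \right)} = 20 z^{2}$ ($w{\left(z \right)} = \left(-4 + 24\right) z^{2} = 20 z^{2}$)
$a{\left(j \right)} = - \frac{181}{97}$ ($a{\left(j \right)} = \left(-181\right) \frac{1}{97} = - \frac{181}{97}$)
$\frac{a{\left(w{\left(v{\left(\frac{1}{2} \right)} \right)} \right)}}{r} = - \frac{181}{97 \left(-1993\right)} = \left(- \frac{181}{97}\right) \left(- \frac{1}{1993}\right) = \frac{181}{193321}$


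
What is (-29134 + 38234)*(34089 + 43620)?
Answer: 707151900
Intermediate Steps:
(-29134 + 38234)*(34089 + 43620) = 9100*77709 = 707151900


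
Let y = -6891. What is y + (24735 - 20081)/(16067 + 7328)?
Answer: -161210291/23395 ≈ -6890.8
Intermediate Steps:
y + (24735 - 20081)/(16067 + 7328) = -6891 + (24735 - 20081)/(16067 + 7328) = -6891 + 4654/23395 = -161210291/23395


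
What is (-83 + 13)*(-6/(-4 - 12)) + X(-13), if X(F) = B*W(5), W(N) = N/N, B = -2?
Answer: -113/4 ≈ -28.250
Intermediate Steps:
W(N) = 1
X(F) = -2 (X(F) = -2*1 = -2)
(-83 + 13)*(-6/(-4 - 12)) + X(-13) = (-83 + 13)*(-6/(-4 - 12)) - 2 = -(-420)/(-16) - 2 = -(-420)*(-1)/16 - 2 = -70*3/8 - 2 = -105/4 - 2 = -113/4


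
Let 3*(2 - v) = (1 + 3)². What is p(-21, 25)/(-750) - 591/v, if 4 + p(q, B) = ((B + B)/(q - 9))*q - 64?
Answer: 22168/125 ≈ 177.34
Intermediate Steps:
p(q, B) = -68 + 2*B*q/(-9 + q) (p(q, B) = -4 + (((B + B)/(q - 9))*q - 64) = -4 + (((2*B)/(-9 + q))*q - 64) = -4 + ((2*B/(-9 + q))*q - 64) = -4 + (2*B*q/(-9 + q) - 64) = -4 + (-64 + 2*B*q/(-9 + q)) = -68 + 2*B*q/(-9 + q))
v = -10/3 (v = 2 - (1 + 3)²/3 = 2 - ⅓*4² = 2 - ⅓*16 = 2 - 16/3 = -10/3 ≈ -3.3333)
p(-21, 25)/(-750) - 591/v = (2*(306 - 34*(-21) + 25*(-21))/(-9 - 21))/(-750) - 591/(-10/3) = (2*(306 + 714 - 525)/(-30))*(-1/750) - 591*(-3/10) = (2*(-1/30)*495)*(-1/750) + 1773/10 = -33*(-1/750) + 1773/10 = 11/250 + 1773/10 = 22168/125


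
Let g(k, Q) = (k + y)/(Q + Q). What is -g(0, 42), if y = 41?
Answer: -41/84 ≈ -0.48810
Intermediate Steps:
g(k, Q) = (41 + k)/(2*Q) (g(k, Q) = (k + 41)/(Q + Q) = (41 + k)/((2*Q)) = (41 + k)*(1/(2*Q)) = (41 + k)/(2*Q))
-g(0, 42) = -(41 + 0)/(2*42) = -41/(2*42) = -1*41/84 = -41/84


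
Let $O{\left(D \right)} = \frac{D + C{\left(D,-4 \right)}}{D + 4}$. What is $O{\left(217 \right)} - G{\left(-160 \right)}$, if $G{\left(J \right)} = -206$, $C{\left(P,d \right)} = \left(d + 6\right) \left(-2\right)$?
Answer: $\frac{45739}{221} \approx 206.96$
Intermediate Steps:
$C{\left(P,d \right)} = -12 - 2 d$ ($C{\left(P,d \right)} = \left(6 + d\right) \left(-2\right) = -12 - 2 d$)
$O{\left(D \right)} = \frac{-4 + D}{4 + D}$ ($O{\left(D \right)} = \frac{D - 4}{D + 4} = \frac{D + \left(-12 + 8\right)}{4 + D} = \frac{D - 4}{4 + D} = \frac{-4 + D}{4 + D}$)
$O{\left(217 \right)} - G{\left(-160 \right)} = \frac{-4 + 217}{4 + 217} - -206 = \frac{1}{221} \cdot 213 + 206 = \frac{213}{221} + 206 = \frac{45739}{221}$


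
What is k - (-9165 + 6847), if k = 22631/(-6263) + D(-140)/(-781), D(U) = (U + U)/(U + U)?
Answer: 11320591080/4891403 ≈ 2314.4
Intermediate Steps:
D(U) = 1 (D(U) = (2*U)/((2*U)) = (2*U)*(1/(2*U)) = 1)
k = -17681074/4891403 (k = 22631/(-6263) + 1/(-781) = 22631*(-1/6263) + 1*(-1/781) = -22631/6263 - 1/781 = -17681074/4891403 ≈ -3.6147)
k - (-9165 + 6847) = -17681074/4891403 - (-9165 + 6847) = -17681074/4891403 - 1*(-2318) = -17681074/4891403 + 2318 = 11320591080/4891403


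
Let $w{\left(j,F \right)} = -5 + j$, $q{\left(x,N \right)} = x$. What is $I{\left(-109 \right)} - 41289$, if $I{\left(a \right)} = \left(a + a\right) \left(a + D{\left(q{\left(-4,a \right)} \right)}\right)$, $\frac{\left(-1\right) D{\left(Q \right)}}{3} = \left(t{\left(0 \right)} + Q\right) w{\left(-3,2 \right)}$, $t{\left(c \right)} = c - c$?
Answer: $3401$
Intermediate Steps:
$t{\left(c \right)} = 0$
$D{\left(Q \right)} = 24 Q$ ($D{\left(Q \right)} = - 3 \left(0 + Q\right) \left(-5 - 3\right) = - 3 Q \left(-8\right) = - 3 \left(- 8 Q\right) = 24 Q$)
$I{\left(a \right)} = 2 a \left(-96 + a\right)$ ($I{\left(a \right)} = \left(a + a\right) \left(a + 24 \left(-4\right)\right) = 2 a \left(a - 96\right) = 2 a \left(-96 + a\right)$)
$I{\left(-109 \right)} - 41289 = 2 \left(-109\right) \left(-96 - 109\right) - 41289 = 2 \left(-109\right) \left(-205\right) - 41289 = 44690 - 41289 = 3401$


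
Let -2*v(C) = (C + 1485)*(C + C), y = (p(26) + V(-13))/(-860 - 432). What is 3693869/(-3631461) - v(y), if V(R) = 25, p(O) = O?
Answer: -1250843169575/20975318736 ≈ -59.634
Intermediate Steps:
y = -3/76 (y = (26 + 25)/(-860 - 432) = 51/(-1292) = 51*(-1/1292) = -3/76 ≈ -0.039474)
v(C) = -C*(1485 + C) (v(C) = -(C + 1485)*(C + C)/2 = -(1485 + C)*2*C/2 = -C*(1485 + C))
3693869/(-3631461) - v(y) = 3693869/(-3631461) - (-1)*(-3)*(1485 - 3/76)/76 = 3693869*(-1/3631461) - (-1)*(-3)*112857/(76*76) = -3693869/3631461 - 1*338571/5776 = -3693869/3631461 - 338571/5776 = -1250843169575/20975318736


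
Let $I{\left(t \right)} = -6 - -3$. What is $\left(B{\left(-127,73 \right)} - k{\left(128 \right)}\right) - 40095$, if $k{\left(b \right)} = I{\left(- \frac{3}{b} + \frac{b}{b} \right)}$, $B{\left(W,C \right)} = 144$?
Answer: $-39948$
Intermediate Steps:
$I{\left(t \right)} = -3$ ($I{\left(t \right)} = -6 + 3 = -3$)
$k{\left(b \right)} = -3$
$\left(B{\left(-127,73 \right)} - k{\left(128 \right)}\right) - 40095 = \left(144 - -3\right) - 40095 = \left(144 + 3\right) - 40095 = 147 - 40095 = -39948$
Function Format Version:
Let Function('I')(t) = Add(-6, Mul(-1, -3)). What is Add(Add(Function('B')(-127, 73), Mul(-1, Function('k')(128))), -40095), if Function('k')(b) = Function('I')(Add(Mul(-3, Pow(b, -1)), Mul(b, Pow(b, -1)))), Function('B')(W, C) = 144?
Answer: -39948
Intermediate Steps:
Function('I')(t) = -3 (Function('I')(t) = Add(-6, 3) = -3)
Function('k')(b) = -3
Add(Add(Function('B')(-127, 73), Mul(-1, Function('k')(128))), -40095) = Add(Add(144, Mul(-1, -3)), -40095) = Add(Add(144, 3), -40095) = Add(147, -40095) = -39948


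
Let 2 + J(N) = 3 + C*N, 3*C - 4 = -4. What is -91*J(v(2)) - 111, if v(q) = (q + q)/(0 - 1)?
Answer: -202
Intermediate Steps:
C = 0 (C = 4/3 + (⅓)*(-4) = 4/3 - 4/3 = 0)
v(q) = -2*q (v(q) = (2*q)/(-1) = (2*q)*(-1) = -2*q)
J(N) = 1 (J(N) = -2 + (3 + 0*N) = -2 + (3 + 0) = -2 + 3 = 1)
-91*J(v(2)) - 111 = -91*1 - 111 = -91 - 111 = -202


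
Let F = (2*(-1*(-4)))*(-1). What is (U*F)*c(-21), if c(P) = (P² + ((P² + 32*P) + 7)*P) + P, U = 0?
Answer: 0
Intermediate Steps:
F = -8 (F = (2*4)*(-1) = 8*(-1) = -8)
c(P) = P + P² + P*(7 + P² + 32*P) (c(P) = (P² + (7 + P² + 32*P)*P) + P = (P² + P*(7 + P² + 32*P)) + P = P + P² + P*(7 + P² + 32*P))
(U*F)*c(-21) = (0*(-8))*(-21*(8 + (-21)² + 33*(-21))) = 0*(-21*(8 + 441 - 693)) = 0*(-21*(-244)) = 0*5124 = 0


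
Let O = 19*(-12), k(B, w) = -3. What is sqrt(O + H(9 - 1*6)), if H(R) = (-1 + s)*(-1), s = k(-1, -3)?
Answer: 4*I*sqrt(14) ≈ 14.967*I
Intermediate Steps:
s = -3
O = -228
H(R) = 4 (H(R) = (-1 - 3)*(-1) = -4*(-1) = 4)
sqrt(O + H(9 - 1*6)) = sqrt(-228 + 4) = sqrt(-224) = 4*I*sqrt(14)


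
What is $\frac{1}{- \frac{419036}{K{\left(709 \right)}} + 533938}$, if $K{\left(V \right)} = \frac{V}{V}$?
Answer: $\frac{1}{114902} \approx 8.7031 \cdot 10^{-6}$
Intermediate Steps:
$K{\left(V \right)} = 1$
$\frac{1}{- \frac{419036}{K{\left(709 \right)}} + 533938} = \frac{1}{- \frac{419036}{1} + 533938} = \frac{1}{\left(-419036\right) 1 + 533938} = \frac{1}{-419036 + 533938} = \frac{1}{114902}$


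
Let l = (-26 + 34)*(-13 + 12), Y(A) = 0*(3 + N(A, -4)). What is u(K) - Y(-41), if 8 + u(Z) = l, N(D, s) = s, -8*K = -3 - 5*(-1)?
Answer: -16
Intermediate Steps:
K = -¼ (K = -(-3 - 5*(-1))/8 = -(-3 + 5)/8 = -⅛*2 = -¼ ≈ -0.25000)
Y(A) = 0 (Y(A) = 0*(3 - 4) = 0*(-1) = 0)
l = -8 (l = 8*(-1) = -8)
u(Z) = -16 (u(Z) = -8 - 8 = -16)
u(K) - Y(-41) = -16 - 1*0 = -16 + 0 = -16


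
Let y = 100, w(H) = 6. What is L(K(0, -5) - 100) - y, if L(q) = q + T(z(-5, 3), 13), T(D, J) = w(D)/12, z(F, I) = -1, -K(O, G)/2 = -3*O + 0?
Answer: -399/2 ≈ -199.50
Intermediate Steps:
K(O, G) = 6*O (K(O, G) = -2*(-3*O + 0) = -(-6)*O = 6*O)
T(D, J) = ½ (T(D, J) = 6/12 = 6*(1/12) = ½)
L(q) = ½ + q (L(q) = q + ½ = ½ + q)
L(K(0, -5) - 100) - y = (½ + (6*0 - 100)) - 1*100 = (½ + (0 - 100)) - 100 = (½ - 100) - 100 = -199/2 - 100 = -399/2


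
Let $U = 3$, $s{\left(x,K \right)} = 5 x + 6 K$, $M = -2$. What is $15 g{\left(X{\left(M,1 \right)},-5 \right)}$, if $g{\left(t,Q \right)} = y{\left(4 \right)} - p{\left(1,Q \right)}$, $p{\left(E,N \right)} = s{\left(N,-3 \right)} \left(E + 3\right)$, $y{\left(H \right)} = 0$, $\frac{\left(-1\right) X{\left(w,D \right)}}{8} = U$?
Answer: $2580$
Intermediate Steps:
$X{\left(w,D \right)} = -24$ ($X{\left(w,D \right)} = \left(-8\right) 3 = -24$)
$p{\left(E,N \right)} = \left(-18 + 5 N\right) \left(3 + E\right)$ ($p{\left(E,N \right)} = \left(5 N + 6 \left(-3\right)\right) \left(E + 3\right) = \left(5 N - 18\right) \left(3 + E\right) = \left(-18 + 5 N\right) \left(3 + E\right)$)
$g{\left(t,Q \right)} = 72 - 20 Q$ ($g{\left(t,Q \right)} = 0 - \left(-18 + 5 Q\right) \left(3 + 1\right) = 0 - \left(-18 + 5 Q\right) 4 = 0 - \left(-72 + 20 Q\right) = 72 - 20 Q$)
$15 g{\left(X{\left(M,1 \right)},-5 \right)} = 15 \left(72 - -100\right) = 15 \left(72 + 100\right) = 15 \cdot 172 = 2580$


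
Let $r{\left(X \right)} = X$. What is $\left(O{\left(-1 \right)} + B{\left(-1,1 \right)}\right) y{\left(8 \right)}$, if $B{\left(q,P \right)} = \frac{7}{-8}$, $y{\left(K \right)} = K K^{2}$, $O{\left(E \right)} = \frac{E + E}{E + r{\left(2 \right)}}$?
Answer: $-1472$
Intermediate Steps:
$O{\left(E \right)} = \frac{2 E}{2 + E}$ ($O{\left(E \right)} = \frac{E + E}{E + 2} = \frac{2 E}{2 + E}$)
$y{\left(K \right)} = K^{3}$
$B{\left(q,P \right)} = - \frac{7}{8}$ ($B{\left(q,P \right)} = 7 \left(- \frac{1}{8}\right) = - \frac{7}{8}$)
$\left(O{\left(-1 \right)} + B{\left(-1,1 \right)}\right) y{\left(8 \right)} = \left(2 \left(-1\right) \frac{1}{2 - 1} - \frac{7}{8}\right) 8^{3} = \left(2 \left(-1\right) 1^{-1} - \frac{7}{8}\right) 512 = \left(2 \left(-1\right) 1 - \frac{7}{8}\right) 512 = \left(-2 - \frac{7}{8}\right) 512 = \left(- \frac{23}{8}\right) 512 = -1472$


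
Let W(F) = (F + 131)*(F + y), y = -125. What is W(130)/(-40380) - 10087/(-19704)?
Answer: 6359989/13260792 ≈ 0.47961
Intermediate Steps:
W(F) = (-125 + F)*(131 + F) (W(F) = (F + 131)*(F - 125) = (131 + F)*(-125 + F) = (-125 + F)*(131 + F))
W(130)/(-40380) - 10087/(-19704) = (-16375 + 130² + 6*130)/(-40380) - 10087/(-19704) = (-16375 + 16900 + 780)*(-1/40380) - 10087*(-1/19704) = 1305*(-1/40380) + 10087/19704 = -87/2692 + 10087/19704 = 6359989/13260792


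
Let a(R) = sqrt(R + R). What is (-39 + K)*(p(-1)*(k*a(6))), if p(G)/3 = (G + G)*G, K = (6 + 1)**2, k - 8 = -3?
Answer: 600*sqrt(3) ≈ 1039.2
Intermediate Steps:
k = 5 (k = 8 - 3 = 5)
a(R) = sqrt(2)*sqrt(R) (a(R) = sqrt(2*R) = sqrt(2)*sqrt(R))
K = 49 (K = 7**2 = 49)
p(G) = 6*G**2 (p(G) = 3*((G + G)*G) = 3*((2*G)*G) = 3*(2*G**2) = 6*G**2)
(-39 + K)*(p(-1)*(k*a(6))) = (-39 + 49)*((6*(-1)**2)*(5*(sqrt(2)*sqrt(6)))) = 10*((6*1)*(5*(2*sqrt(3)))) = 10*(6*(10*sqrt(3))) = 10*(60*sqrt(3)) = 600*sqrt(3)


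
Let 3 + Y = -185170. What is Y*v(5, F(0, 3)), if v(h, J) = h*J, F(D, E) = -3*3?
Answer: 8332785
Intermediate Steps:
F(D, E) = -9
Y = -185173 (Y = -3 - 185170 = -185173)
v(h, J) = J*h
Y*v(5, F(0, 3)) = -(-1666557)*5 = -185173*(-45) = 8332785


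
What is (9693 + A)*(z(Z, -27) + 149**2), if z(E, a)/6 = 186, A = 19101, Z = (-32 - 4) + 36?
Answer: 671389698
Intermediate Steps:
Z = 0 (Z = -36 + 36 = 0)
z(E, a) = 1116 (z(E, a) = 6*186 = 1116)
(9693 + A)*(z(Z, -27) + 149**2) = (9693 + 19101)*(1116 + 149**2) = 28794*(1116 + 22201) = 28794*23317 = 671389698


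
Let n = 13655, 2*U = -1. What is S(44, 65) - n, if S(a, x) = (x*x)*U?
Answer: -31535/2 ≈ -15768.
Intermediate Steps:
U = -½ (U = (½)*(-1) = -½ ≈ -0.50000)
S(a, x) = -x²/2 (S(a, x) = (x*x)*(-½) = x²*(-½) = -x²/2)
S(44, 65) - n = -½*65² - 1*13655 = -½*4225 - 13655 = -4225/2 - 13655 = -31535/2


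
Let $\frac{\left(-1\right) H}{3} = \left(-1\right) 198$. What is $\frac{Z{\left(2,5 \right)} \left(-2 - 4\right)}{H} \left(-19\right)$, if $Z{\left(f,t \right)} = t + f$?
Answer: $\frac{133}{99} \approx 1.3434$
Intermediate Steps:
$H = 594$ ($H = - 3 \left(\left(-1\right) 198\right) = \left(-3\right) \left(-198\right) = 594$)
$Z{\left(f,t \right)} = f + t$
$\frac{Z{\left(2,5 \right)} \left(-2 - 4\right)}{H} \left(-19\right) = \frac{\left(2 + 5\right) \left(-2 - 4\right)}{594} \left(-19\right) = 7 \left(-6\right) \frac{1}{594} \left(-19\right) = \left(-42\right) \frac{1}{594} \left(-19\right) = \left(- \frac{7}{99}\right) \left(-19\right) = \frac{133}{99}$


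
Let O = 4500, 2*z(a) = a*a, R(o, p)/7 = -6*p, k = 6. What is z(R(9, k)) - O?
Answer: 27252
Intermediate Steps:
R(o, p) = -42*p (R(o, p) = 7*(-6*p) = -42*p)
z(a) = a**2/2 (z(a) = (a*a)/2 = a**2/2)
z(R(9, k)) - O = (-42*6)**2/2 - 1*4500 = (1/2)*(-252)**2 - 4500 = (1/2)*63504 - 4500 = 31752 - 4500 = 27252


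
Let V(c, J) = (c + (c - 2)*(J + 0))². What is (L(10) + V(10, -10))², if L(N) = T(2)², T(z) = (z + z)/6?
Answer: 1945162816/81 ≈ 2.4014e+7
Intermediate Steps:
V(c, J) = (c + J*(-2 + c))² (V(c, J) = (c + (-2 + c)*J)² = (c + J*(-2 + c))²)
T(z) = z/3 (T(z) = (2*z)*(⅙) = z/3)
L(N) = 4/9 (L(N) = ((⅓)*2)² = (⅔)² = 4/9)
(L(10) + V(10, -10))² = (4/9 + (10 - 2*(-10) - 10*10)²)² = (4/9 + (10 + 20 - 100)²)² = (4/9 + (-70)²)² = (4/9 + 4900)² = (44104/9)² = 1945162816/81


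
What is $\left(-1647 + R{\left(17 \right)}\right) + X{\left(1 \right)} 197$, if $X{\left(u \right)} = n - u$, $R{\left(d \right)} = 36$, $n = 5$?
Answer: $-823$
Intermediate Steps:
$X{\left(u \right)} = 5 - u$
$\left(-1647 + R{\left(17 \right)}\right) + X{\left(1 \right)} 197 = \left(-1647 + 36\right) + \left(5 - 1\right) 197 = -1611 + \left(5 - 1\right) 197 = -1611 + 4 \cdot 197 = -1611 + 788 = -823$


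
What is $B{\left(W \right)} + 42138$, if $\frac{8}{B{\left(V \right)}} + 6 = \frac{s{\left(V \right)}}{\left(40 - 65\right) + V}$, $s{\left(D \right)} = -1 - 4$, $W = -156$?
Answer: $\frac{45549730}{1081} \approx 42137.0$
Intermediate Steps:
$s{\left(D \right)} = -5$
$B{\left(V \right)} = \frac{8}{-6 - \frac{5}{-25 + V}}$ ($B{\left(V \right)} = \frac{8}{-6 - \frac{5}{\left(40 - 65\right) + V}} = \frac{8}{-6 - \frac{5}{-25 + V}}$)
$B{\left(W \right)} + 42138 = \frac{8 \left(25 - -156\right)}{-145 + 6 \left(-156\right)} + 42138 = \frac{8 \left(25 + 156\right)}{-145 - 936} + 42138 = 8 \frac{1}{-1081} \cdot 181 + 42138 = 8 \left(- \frac{1}{1081}\right) 181 + 42138 = - \frac{1448}{1081} + 42138 = \frac{45549730}{1081}$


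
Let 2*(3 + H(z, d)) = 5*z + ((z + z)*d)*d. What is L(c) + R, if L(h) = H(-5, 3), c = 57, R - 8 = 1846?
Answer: 3587/2 ≈ 1793.5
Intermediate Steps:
R = 1854 (R = 8 + 1846 = 1854)
H(z, d) = -3 + 5*z/2 + z*d² (H(z, d) = -3 + (5*z + ((z + z)*d)*d)/2 = -3 + (5*z + ((2*z)*d)*d)/2 = -3 + (5*z + (2*d*z)*d)/2 = -3 + (5*z + 2*z*d²)/2 = -3 + (5*z/2 + z*d²) = -3 + 5*z/2 + z*d²)
L(h) = -121/2 (L(h) = -3 + (5/2)*(-5) - 5*3² = -3 - 25/2 - 5*9 = -3 - 25/2 - 45 = -121/2)
L(c) + R = -121/2 + 1854 = 3587/2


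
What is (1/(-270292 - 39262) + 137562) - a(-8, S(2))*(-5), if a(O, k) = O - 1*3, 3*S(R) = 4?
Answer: 42565841877/309554 ≈ 1.3751e+5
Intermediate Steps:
S(R) = 4/3 (S(R) = (1/3)*4 = 4/3)
a(O, k) = -3 + O (a(O, k) = O - 3 = -3 + O)
(1/(-270292 - 39262) + 137562) - a(-8, S(2))*(-5) = (1/(-270292 - 39262) + 137562) - (-3 - 8)*(-5) = (1/(-309554) + 137562) - 1*(-11)*(-5) = (-1/309554 + 137562) + 11*(-5) = 42582867347/309554 - 55 = 42565841877/309554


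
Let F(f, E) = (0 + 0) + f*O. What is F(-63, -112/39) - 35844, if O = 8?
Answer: -36348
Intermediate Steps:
F(f, E) = 8*f (F(f, E) = (0 + 0) + f*8 = 0 + 8*f = 8*f)
F(-63, -112/39) - 35844 = 8*(-63) - 35844 = -504 - 35844 = -36348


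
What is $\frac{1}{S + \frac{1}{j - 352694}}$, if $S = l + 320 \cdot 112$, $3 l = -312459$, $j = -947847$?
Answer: $- \frac{1300541}{88843857334} \approx -1.4638 \cdot 10^{-5}$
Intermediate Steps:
$l = -104153$ ($l = \frac{1}{3} \left(-312459\right) = -104153$)
$S = -68313$ ($S = -104153 + 320 \cdot 112 = -104153 + 35840 = -68313$)
$\frac{1}{S + \frac{1}{j - 352694}} = \frac{1}{-68313 + \frac{1}{-947847 - 352694}} = \frac{1}{-68313 + \frac{1}{-1300541}} = \frac{1}{-68313 - \frac{1}{1300541}} = \frac{1}{- \frac{88843857334}{1300541}} = - \frac{1300541}{88843857334}$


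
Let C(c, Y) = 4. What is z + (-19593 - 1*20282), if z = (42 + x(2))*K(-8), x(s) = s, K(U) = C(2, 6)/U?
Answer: -39897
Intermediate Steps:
K(U) = 4/U
z = -22 (z = (42 + 2)*(4/(-8)) = 44*(4*(-⅛)) = 44*(-½) = -22)
z + (-19593 - 1*20282) = -22 + (-19593 - 1*20282) = -22 + (-19593 - 20282) = -22 - 39875 = -39897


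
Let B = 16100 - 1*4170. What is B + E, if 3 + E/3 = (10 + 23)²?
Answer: 15188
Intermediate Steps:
B = 11930 (B = 16100 - 4170 = 11930)
E = 3258 (E = -9 + 3*(10 + 23)² = -9 + 3*33² = -9 + 3*1089 = -9 + 3267 = 3258)
B + E = 11930 + 3258 = 15188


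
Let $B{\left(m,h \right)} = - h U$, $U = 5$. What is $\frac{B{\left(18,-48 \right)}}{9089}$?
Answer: $\frac{240}{9089} \approx 0.026406$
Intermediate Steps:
$B{\left(m,h \right)} = - 5 h$ ($B{\left(m,h \right)} = - h 5 = - 5 h$)
$\frac{B{\left(18,-48 \right)}}{9089} = \frac{\left(-5\right) \left(-48\right)}{9089} = 240 \cdot \frac{1}{9089} = \frac{240}{9089}$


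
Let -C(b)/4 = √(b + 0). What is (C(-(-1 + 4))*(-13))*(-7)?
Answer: -364*I*√3 ≈ -630.47*I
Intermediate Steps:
C(b) = -4*√b (C(b) = -4*√(b + 0) = -4*√b)
(C(-(-1 + 4))*(-13))*(-7) = (-4*I*√(-1 + 4)*(-13))*(-7) = (-4*I*√3*(-13))*(-7) = (52*I*√3)*(-7) = -364*I*√3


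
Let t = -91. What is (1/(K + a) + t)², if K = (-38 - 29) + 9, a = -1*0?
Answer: 27867841/3364 ≈ 8284.1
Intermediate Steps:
a = 0
K = -58 (K = -67 + 9 = -58)
(1/(K + a) + t)² = (1/(-58 + 0) - 91)² = (1/(-58) - 91)² = (-1/58 - 91)² = (-5279/58)² = 27867841/3364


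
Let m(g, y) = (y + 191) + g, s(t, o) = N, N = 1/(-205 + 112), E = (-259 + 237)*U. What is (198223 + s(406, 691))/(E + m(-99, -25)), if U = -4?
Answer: 18434738/14415 ≈ 1278.9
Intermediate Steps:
E = 88 (E = (-259 + 237)*(-4) = -22*(-4) = 88)
N = -1/93 (N = 1/(-93) = -1/93 ≈ -0.010753)
s(t, o) = -1/93
m(g, y) = 191 + g + y (m(g, y) = (191 + y) + g = 191 + g + y)
(198223 + s(406, 691))/(E + m(-99, -25)) = (198223 - 1/93)/(88 + (191 - 99 - 25)) = 18434738/(93*(88 + 67)) = (18434738/93)/155 = (18434738/93)*(1/155) = 18434738/14415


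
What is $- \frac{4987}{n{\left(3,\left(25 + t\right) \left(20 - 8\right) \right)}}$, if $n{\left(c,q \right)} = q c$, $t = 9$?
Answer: $- \frac{4987}{1224} \approx -4.0743$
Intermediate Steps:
$n{\left(c,q \right)} = c q$
$- \frac{4987}{n{\left(3,\left(25 + t\right) \left(20 - 8\right) \right)}} = - \frac{4987}{3 \left(25 + 9\right) \left(20 - 8\right)} = - \frac{4987}{3 \cdot 34 \cdot 12} = - \frac{4987}{3 \cdot 408} = - \frac{4987}{1224}$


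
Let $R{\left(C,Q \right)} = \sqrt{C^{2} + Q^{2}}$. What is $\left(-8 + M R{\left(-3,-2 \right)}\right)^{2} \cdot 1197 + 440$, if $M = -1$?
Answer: $92609 + 19152 \sqrt{13} \approx 1.6166 \cdot 10^{5}$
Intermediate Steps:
$\left(-8 + M R{\left(-3,-2 \right)}\right)^{2} \cdot 1197 + 440 = \left(-8 - \sqrt{\left(-3\right)^{2} + \left(-2\right)^{2}}\right)^{2} \cdot 1197 + 440 = \left(-8 - \sqrt{9 + 4}\right)^{2} \cdot 1197 + 440 = \left(-8 - \sqrt{13}\right)^{2} \cdot 1197 + 440 = 1197 \left(-8 - \sqrt{13}\right)^{2} + 440 = 440 + 1197 \left(-8 - \sqrt{13}\right)^{2}$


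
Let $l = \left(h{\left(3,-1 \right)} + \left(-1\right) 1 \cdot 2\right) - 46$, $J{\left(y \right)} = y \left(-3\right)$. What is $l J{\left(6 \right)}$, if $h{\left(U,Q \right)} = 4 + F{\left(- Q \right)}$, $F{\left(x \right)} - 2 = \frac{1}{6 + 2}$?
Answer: $\frac{3015}{4} \approx 753.75$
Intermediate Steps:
$J{\left(y \right)} = - 3 y$
$F{\left(x \right)} = \frac{17}{8}$ ($F{\left(x \right)} = 2 + \frac{1}{6 + 2} = 2 + \frac{1}{8} = \frac{17}{8}$)
$h{\left(U,Q \right)} = \frac{49}{8}$ ($h{\left(U,Q \right)} = 4 + \frac{17}{8} = \frac{49}{8}$)
$l = - \frac{335}{8}$ ($l = \left(\frac{49}{8} + \left(-1\right) 1 \cdot 2\right) - 46 = \left(\frac{49}{8} - 2\right) - 46 = \frac{33}{8} - 46 = - \frac{335}{8} \approx -41.875$)
$l J{\left(6 \right)} = - \frac{335 \left(\left(-3\right) 6\right)}{8} = \left(- \frac{335}{8}\right) \left(-18\right) = \frac{3015}{4}$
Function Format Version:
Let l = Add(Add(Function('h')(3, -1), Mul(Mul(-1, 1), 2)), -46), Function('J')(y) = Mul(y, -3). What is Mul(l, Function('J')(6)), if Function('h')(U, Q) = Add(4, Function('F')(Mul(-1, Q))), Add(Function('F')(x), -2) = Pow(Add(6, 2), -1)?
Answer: Rational(3015, 4) ≈ 753.75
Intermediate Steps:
Function('J')(y) = Mul(-3, y)
Function('F')(x) = Rational(17, 8) (Function('F')(x) = Add(2, Pow(Add(6, 2), -1)) = Add(2, Pow(8, -1)) = Add(2, Rational(1, 8)) = Rational(17, 8))
Function('h')(U, Q) = Rational(49, 8) (Function('h')(U, Q) = Add(4, Rational(17, 8)) = Rational(49, 8))
l = Rational(-335, 8) (l = Add(Add(Rational(49, 8), Mul(Mul(-1, 1), 2)), -46) = Add(Add(Rational(49, 8), Mul(-1, 2)), -46) = Add(Add(Rational(49, 8), -2), -46) = Add(Rational(33, 8), -46) = Rational(-335, 8) ≈ -41.875)
Mul(l, Function('J')(6)) = Mul(Rational(-335, 8), Mul(-3, 6)) = Mul(Rational(-335, 8), -18) = Rational(3015, 4)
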